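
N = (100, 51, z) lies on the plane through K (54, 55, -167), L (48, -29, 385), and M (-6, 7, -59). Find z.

29

A normal to the plane is n = KL × KM = (17424, -32472, -4752).
N lies in the plane iff n · KN = 0.
This gives (-4752)z + (137808) = 0, so z = 29.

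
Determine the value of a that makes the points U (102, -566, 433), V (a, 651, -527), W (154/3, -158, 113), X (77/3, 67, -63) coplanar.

-227/3

Normal to plane UWX: n = (192, -704, -928); plane equation n·P = 16224.
Requiring n·V = 16224: (192)a + (30752) = 16224.
So a = -227/3.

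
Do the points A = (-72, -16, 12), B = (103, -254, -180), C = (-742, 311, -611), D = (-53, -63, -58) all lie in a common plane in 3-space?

The four points are coplanar iff the 3×3 determinant with rows AB, AC, AD is zero.
Rows: (175, -238, -192), (-670, 327, -623), (19, -47, -70).
Expanding along the first row: (175)(-52171) − (-238)(58737) + (-192)(25277) = -3703.
Nonzero ⇒ not coplanar.

No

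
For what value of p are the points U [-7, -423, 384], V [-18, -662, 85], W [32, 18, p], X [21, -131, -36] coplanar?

-73

The points are coplanar iff UV · (UW × UX) = 0.
Expanding, this is linear in p: (-3480)p + (-254040) = 0.
So p = -73.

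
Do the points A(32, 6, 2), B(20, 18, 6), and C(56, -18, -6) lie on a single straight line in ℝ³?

Yes

AB = (-12, 12, 4), AC = (24, -24, -8).
Each component of AC is -2 times the corresponding component of AB, so AC = -2·AB and the points are collinear.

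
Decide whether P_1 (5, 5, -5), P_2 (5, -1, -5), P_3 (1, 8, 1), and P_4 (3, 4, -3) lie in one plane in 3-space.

No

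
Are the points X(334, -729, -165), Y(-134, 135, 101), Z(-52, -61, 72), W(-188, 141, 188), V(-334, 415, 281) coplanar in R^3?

No

The plane through X, Y, Z has normal n = XY × XZ = (27080, 8240, 20880) and equation n·P = -407440.
Checking the remaining points: n·W = -3760, n·V = 242160.
Since n·W = -3760 ≠ -407440, W is off the plane and the points are not all coplanar.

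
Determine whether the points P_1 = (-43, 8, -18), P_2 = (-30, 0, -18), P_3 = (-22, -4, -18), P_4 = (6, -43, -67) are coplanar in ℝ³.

The four points are coplanar iff the 3×3 determinant with rows P_1P_2, P_1P_3, P_1P_4 is zero.
Rows: (13, -8, 0), (21, -12, 0), (49, -51, -49).
Expanding along the first row: (13)(588) − (-8)(-1029) + (0)(-483) = -588.
Nonzero ⇒ not coplanar.

No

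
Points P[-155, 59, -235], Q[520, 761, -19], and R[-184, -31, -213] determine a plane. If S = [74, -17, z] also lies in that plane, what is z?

5/2

The plane through P, Q, R has equation 34884x − 21114y − 40392z = 2839374.
Substituting S: (-40392)z + (2940354) = 2839374, so z = 5/2.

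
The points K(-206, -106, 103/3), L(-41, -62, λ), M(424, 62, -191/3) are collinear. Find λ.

26/3

Collinearity requires KL × KM = 0; each component is linear in λ.
The x-component gives (-168)λ + (1456) = 0, so λ = 26/3.
The remaining components then also vanish.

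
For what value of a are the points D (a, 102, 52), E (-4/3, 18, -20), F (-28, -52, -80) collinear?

92/3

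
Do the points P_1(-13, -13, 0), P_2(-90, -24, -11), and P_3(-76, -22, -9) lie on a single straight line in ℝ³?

Yes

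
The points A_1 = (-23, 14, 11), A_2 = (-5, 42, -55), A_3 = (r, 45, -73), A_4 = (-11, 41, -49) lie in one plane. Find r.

Normal to plane A_1A_2A_4: n = (102, 288, 150); plane equation n·P = 3336.
Requiring n·A_3 = 3336: (102)r + (2010) = 3336.
So r = 13.

13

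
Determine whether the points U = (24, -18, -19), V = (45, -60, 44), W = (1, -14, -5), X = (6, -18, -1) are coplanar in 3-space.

No

The four points are coplanar iff the 3×3 determinant with rows UV, UW, UX is zero.
Rows: (21, -42, 63), (-23, 4, 14), (-18, 0, 18).
Expanding along the first row: (21)(72) − (-42)(-162) + (63)(72) = -756.
Nonzero ⇒ not coplanar.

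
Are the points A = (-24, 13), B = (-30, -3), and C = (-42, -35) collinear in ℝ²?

Yes

AB = (-6, -16), AC = (-18, -48).
det[AB; AC] = (-6)(-48) − (-16)(-18) = 0.
The determinant is zero, so the points are collinear.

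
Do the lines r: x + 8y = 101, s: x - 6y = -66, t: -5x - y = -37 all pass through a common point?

No

The three lines meet at one point iff the augmented coefficient matrix [aᵢ bᵢ cᵢ] has rank < 3, i.e. its determinant vanishes.
Here the determinant is -39.
Nonzero, so no common point exists.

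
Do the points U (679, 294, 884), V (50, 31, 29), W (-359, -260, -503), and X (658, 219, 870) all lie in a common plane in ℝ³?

The four points are coplanar iff the 3×3 determinant with rows UV, UW, UX is zero.
Rows: (-629, -263, -855), (-1038, -554, -1387), (-21, -75, -14).
Expanding along the first row: (-629)(-96269) − (-263)(-14595) + (-855)(66216) = 100036.
Nonzero ⇒ not coplanar.

No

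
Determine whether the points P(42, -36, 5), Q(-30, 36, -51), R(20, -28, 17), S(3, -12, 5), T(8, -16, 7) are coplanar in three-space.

No

The plane through P, Q, R has normal n = PQ × PR = (1312, 2096, 1008) and equation n·X = -15312.
Checking the remaining points: n·S = -16176, n·T = -15984.
Since n·S = -16176 ≠ -15312, S is off the plane and the points are not all coplanar.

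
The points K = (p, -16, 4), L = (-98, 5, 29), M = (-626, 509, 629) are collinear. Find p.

Collinearity requires KL × KM = 0; each component is linear in p.
The y-component gives (600)p + (45600) = 0, so p = -76.
The remaining components then also vanish.

-76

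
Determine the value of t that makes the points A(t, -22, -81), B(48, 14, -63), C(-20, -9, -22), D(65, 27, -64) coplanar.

21

Coplanarity ⇔ det[AB; AC; AD] = 0.
Expanding, this is linear in t: (510)t + (-10710) = 0.
So t = 21.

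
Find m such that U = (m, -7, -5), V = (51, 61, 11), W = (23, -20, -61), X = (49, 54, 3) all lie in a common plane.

The points are coplanar iff UV · (UW × UX) = 0.
Expanding, this is linear in m: (-144)m + (2448) = 0.
So m = 17.

17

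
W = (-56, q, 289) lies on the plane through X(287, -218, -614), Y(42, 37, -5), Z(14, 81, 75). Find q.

The plane through X, Y, Z has equation −6396x + 2548y − 3640z = -156156.
Substituting W: (2548)q + (-693784) = -156156, so q = 211.

211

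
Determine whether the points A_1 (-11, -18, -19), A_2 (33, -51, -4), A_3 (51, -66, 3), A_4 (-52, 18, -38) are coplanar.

No

A normal to the plane through A_1, A_2, A_3 is n = A_1A_2 × A_1A_3 = (-6, -38, -66).
The plane has equation n·P = 2004. For A_4: n·A_4 = 2136.
2136 ≠ 2004, so A_4 is off the plane.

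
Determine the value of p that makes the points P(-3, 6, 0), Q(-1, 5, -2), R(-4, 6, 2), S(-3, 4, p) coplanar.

The points are coplanar iff PQ · (PR × PS) = 0.
Expanding, this is linear in p: (-1)p + (4) = 0.
So p = 4.

4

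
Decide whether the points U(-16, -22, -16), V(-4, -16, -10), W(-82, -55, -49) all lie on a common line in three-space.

UV = (12, 6, 6), UW = (-66, -33, -33).
UV × UW = (0, 0, 0).
The cross product vanishes, so the three points are collinear.

Yes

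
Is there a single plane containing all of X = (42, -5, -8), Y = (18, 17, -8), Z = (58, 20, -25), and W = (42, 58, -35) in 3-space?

A normal to the plane through X, Y, Z is n = XY × XZ = (-374, -408, -952).
The plane has equation n·P = -6052. For W: n·W = -6052.
Equal, so W lies in the plane and all four are coplanar.

Yes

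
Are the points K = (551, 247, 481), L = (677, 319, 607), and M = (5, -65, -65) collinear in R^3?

Yes

KL = (126, 72, 126), KM = (-546, -312, -546).
KL × KM = (0, 0, 0).
The cross product vanishes, so the three points are collinear.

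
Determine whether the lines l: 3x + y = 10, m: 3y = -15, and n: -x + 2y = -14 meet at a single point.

No

The three lines meet at one point iff the augmented coefficient matrix [aᵢ bᵢ cᵢ] has rank < 3, i.e. its determinant vanishes.
Here the determinant is 9.
Nonzero, so no common point exists.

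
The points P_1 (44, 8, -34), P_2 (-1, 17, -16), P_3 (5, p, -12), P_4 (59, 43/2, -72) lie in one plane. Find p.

Coplanarity ⇔ det[P_1P_2; P_1P_3; P_1P_4] = 0.
Expanding, this is linear in p: (1440)p + (-18000) = 0.
So p = 25/2.

25/2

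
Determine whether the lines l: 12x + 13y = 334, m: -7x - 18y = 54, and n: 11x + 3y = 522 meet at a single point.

Intersecting l and m: solving the 2×2 system gives (x, y) = (6714/125, -2986/125).
Substitute into n: (11)(6714/125) + (3)(-2986/125) = 64896/125.
But n requires 522 ≠ 64896/125, so the three lines have no common point.

No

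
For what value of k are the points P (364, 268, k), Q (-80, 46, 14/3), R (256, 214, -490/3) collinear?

-652/3

Direction QR = (336, 168, -168). From the x-coordinate of P, the parameter along the line is τ = (364 − (-80))/336 = 37/28.
Then k = 14/3 + 37/28·(-168) = -652/3.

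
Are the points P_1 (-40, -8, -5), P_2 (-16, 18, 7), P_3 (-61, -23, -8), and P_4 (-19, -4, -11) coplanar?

With P_1 as base: P_1P_2 = (24, 26, 12), P_1P_3 = (-21, -15, -3), P_1P_4 = (21, 4, -6).
P_1P_3 × P_1P_4 = (102, -189, 231).
P_1P_2 · (P_1P_3 × P_1P_4) = 306.
Since 306 ≠ 0, the four points are not coplanar.

No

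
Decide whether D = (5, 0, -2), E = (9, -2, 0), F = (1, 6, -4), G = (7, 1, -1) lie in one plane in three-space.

Yes

The four points are coplanar iff the 3×3 determinant with rows DE, DF, DG is zero.
Rows: (4, -2, 2), (-4, 6, -2), (2, 1, 1).
Expanding along the first row: (4)(8) − (-2)(0) + (2)(-16) = 0.
Zero determinant ⇒ coplanar.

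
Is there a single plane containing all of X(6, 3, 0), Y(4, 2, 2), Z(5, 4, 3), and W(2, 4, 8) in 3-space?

Yes

With X as base: XY = (-2, -1, 2), XZ = (-1, 1, 3), XW = (-4, 1, 8).
XZ × XW = (5, -4, 3).
XY · (XZ × XW) = 0.
The scalar triple product vanishes, so the four points are coplanar.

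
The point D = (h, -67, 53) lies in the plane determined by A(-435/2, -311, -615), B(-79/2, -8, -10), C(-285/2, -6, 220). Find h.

-315/2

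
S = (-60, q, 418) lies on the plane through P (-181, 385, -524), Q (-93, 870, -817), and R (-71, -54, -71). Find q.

-664

The plane through P, Q, R has equation 91078x − 72094y − 91982z = 3957260.
Substituting S: (-72094)q + (-43913156) = 3957260, so q = -664.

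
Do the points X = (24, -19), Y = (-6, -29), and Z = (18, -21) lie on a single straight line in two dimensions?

Yes

XY = (-30, -10), XZ = (-6, -2).
Twice the signed area of △XYZ is (-30)(-2) − (-10)(-6) = 0.
The triangle is degenerate (zero area), so the points are collinear.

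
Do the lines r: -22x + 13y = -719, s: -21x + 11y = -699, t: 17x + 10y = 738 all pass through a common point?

No

The three lines meet at one point iff the augmented coefficient matrix [aᵢ bᵢ cᵢ] has rank < 3, i.e. its determinant vanishes.
Here the determinant is 62.
Nonzero, so no common point exists.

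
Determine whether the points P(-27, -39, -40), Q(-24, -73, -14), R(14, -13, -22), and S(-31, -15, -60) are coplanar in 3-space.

The four points are coplanar iff the 3×3 determinant with rows PQ, PR, PS is zero.
Rows: (3, -34, 26), (41, 26, 18), (-4, 24, -20).
Expanding along the first row: (3)(-952) − (-34)(-748) + (26)(1088) = 0.
Zero determinant ⇒ coplanar.

Yes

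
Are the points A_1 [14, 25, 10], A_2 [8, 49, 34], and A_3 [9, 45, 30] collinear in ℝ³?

A_1A_2 = (-6, 24, 24), A_1A_3 = (-5, 20, 20).
Each component of A_1A_3 is 5/6 times the corresponding component of A_1A_2, so A_1A_3 = 5/6·A_1A_2 and the points are collinear.

Yes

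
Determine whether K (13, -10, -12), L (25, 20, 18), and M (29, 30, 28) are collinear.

KL = (12, 30, 30), KM = (16, 40, 40).
Each component of KM is 4/3 times the corresponding component of KL, so KM = 4/3·KL and the points are collinear.

Yes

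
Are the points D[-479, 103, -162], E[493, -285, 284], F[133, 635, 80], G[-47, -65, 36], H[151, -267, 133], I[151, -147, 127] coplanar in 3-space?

The plane through D, E, F has normal n = DE × DF = (-331168, 37728, 754560) and equation n·P = 40276736.
Checking the remaining points: n·G = 40276736, n·H = 40276736, n·I = 40276736.
All equal 40276736, so all 6 points lie in one plane.

Yes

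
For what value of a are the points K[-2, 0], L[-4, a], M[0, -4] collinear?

4

Collinearity: (L − K) must be parallel to (M − K) = (2, -4).
Cross-multiplying the components: (a − 0)·(2) = (-2)·(-4).
Solving gives a = 4.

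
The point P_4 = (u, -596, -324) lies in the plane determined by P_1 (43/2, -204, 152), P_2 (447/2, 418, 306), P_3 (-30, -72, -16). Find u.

-284

The plane through P_1, P_2, P_3 has equation −124824x + 26005y + 58697z = 933208.
Substituting P_4: (-124824)u + (-34516808) = 933208, so u = -284.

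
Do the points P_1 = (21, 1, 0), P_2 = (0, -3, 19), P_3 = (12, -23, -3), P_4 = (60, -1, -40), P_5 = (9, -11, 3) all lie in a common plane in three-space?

No

The plane through P_1, P_2, P_3 has normal n = P_1P_2 × P_1P_3 = (468, -234, 468) and equation n·P = 9594.
Checking the remaining points: n·P_4 = 9594, n·P_5 = 8190.
Since n·P_5 = 8190 ≠ 9594, P_5 is off the plane and the points are not all coplanar.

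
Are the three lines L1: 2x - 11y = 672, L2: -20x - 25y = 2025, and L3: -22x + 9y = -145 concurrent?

No

Intersecting L1 and L2: solving the 2×2 system gives (x, y) = (-365/18, -583/9).
Substitute into L3: (-22)(-365/18) + (9)(-583/9) = -1232/9.
But L3 requires -145 ≠ -1232/9, so the three lines have no common point.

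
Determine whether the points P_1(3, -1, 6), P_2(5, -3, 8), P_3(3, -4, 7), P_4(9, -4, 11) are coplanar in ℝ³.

Yes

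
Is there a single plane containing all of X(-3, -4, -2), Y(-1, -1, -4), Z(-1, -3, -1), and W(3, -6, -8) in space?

The four points are coplanar iff the 3×3 determinant with rows XY, XZ, XW is zero.
Rows: (2, 3, -2), (2, 1, 1), (6, -2, -6).
Expanding along the first row: (2)(-4) − (3)(-18) + (-2)(-10) = 66.
Nonzero ⇒ not coplanar.

No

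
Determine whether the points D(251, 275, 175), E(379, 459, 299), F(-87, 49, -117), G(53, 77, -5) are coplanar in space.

With D as base: DE = (128, 184, 124), DF = (-338, -226, -292), DG = (-198, -198, -180).
DF × DG = (-17136, -3024, 22176).
DE · (DF × DG) = 0.
The scalar triple product vanishes, so the four points are coplanar.

Yes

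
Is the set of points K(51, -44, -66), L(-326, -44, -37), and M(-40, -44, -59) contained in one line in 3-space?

KL = (-377, 0, 29), KM = (-91, 0, 7).
Each component of KM is 7/29 times the corresponding component of KL, so KM = 7/29·KL and the points are collinear.

Yes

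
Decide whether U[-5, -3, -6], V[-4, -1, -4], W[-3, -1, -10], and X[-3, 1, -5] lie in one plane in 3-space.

No

The four points are coplanar iff the 3×3 determinant with rows UV, UW, UX is zero.
Rows: (1, 2, 2), (2, 2, -4), (2, 4, 1).
Expanding along the first row: (1)(18) − (2)(10) + (2)(4) = 6.
Nonzero ⇒ not coplanar.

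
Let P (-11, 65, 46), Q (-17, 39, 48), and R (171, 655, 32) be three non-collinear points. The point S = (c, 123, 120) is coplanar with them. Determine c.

117

Coplanarity requires PQ · (PR × PS) = 0.
PQ = (-6, -26, 2), PR = (182, 590, -14); the triple product is linear in c with coefficient -816 and constant term 95472.
Setting it to zero: c = 117.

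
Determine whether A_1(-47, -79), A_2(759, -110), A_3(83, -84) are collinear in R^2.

Yes

A_1A_2 = (806, -31), A_1A_3 = (130, -5).
Checking proportionality: A_1A_3 = 5/31·A_1A_2, so the vectors are parallel and the points are collinear.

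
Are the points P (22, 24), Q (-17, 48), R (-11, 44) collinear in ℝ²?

No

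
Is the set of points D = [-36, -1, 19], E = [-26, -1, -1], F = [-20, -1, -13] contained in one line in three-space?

Yes

DE = (10, 0, -20), DF = (16, 0, -32).
Each component of DF is 8/5 times the corresponding component of DE, so DF = 8/5·DE and the points are collinear.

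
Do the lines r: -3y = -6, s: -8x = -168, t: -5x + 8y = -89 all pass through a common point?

Intersecting r and s: solving the 2×2 system gives (x, y) = (21, 2).
Substitute into t: (-5)(21) + (8)(2) = -89.
This equals -89, so (21, 2) lies on all three lines and they are concurrent.

Yes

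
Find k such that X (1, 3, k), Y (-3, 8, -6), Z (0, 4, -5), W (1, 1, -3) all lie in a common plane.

-5

Coplanarity ⇔ det[XY; XZ; XW] = 0.
Expanding, this is linear in k: (5)k + (25) = 0.
So k = -5.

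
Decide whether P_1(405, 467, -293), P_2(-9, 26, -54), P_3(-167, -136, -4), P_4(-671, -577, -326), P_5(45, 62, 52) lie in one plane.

The plane through P_1, P_2, P_3 has normal n = P_1P_2 × P_1P_3 = (16668, -17062, -2610) and equation n·P = -452684.
Checking the remaining points: n·P_4 = -488594, n·P_5 = -443504.
Since n·P_4 = -488594 ≠ -452684, P_4 is off the plane and the points are not all coplanar.

No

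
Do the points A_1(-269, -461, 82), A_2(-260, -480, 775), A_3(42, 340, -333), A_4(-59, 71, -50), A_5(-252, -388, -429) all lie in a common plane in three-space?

Yes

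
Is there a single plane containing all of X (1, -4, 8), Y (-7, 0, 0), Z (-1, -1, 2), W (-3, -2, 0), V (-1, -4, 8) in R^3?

No

The plane through X, Y, Z has normal n = XY × XZ = (0, -32, -16) and equation n·P = 0.
Checking the remaining points: n·W = 64, n·V = 0.
Since n·W = 64 ≠ 0, W is off the plane and the points are not all coplanar.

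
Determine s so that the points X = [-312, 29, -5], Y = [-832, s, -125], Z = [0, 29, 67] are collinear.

29

Collinearity requires XY × XZ = 0; each component is linear in s.
The x-component gives (72)s + (-2088) = 0, so s = 29.
The remaining components then also vanish.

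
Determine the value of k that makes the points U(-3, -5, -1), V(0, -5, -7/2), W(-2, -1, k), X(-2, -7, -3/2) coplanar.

Normal to plane UVX: n = (-5, -1, -6); plane equation n·P = 26.
Requiring n·W = 26: (-6)k + (11) = 26.
So k = -5/2.

-5/2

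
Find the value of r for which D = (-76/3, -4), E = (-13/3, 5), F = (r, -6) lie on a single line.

-30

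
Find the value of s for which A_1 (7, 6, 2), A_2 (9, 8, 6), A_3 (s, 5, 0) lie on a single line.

Collinearity requires A_1A_2 × A_1A_3 = 0; each component is linear in s.
The y-component gives (4)s + (-24) = 0, so s = 6.
The remaining components then also vanish.

6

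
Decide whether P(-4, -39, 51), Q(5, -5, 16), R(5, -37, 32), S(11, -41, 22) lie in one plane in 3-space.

With P as base: PQ = (9, 34, -35), PR = (9, 2, -19), PS = (15, -2, -29).
PR × PS = (-96, -24, -48).
PQ · (PR × PS) = 0.
The scalar triple product vanishes, so the four points are coplanar.

Yes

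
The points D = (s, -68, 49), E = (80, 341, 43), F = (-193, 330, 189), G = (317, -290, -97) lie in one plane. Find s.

The points are coplanar iff DE · (DF × DG) = 0.
Expanding, this is linear in s: (-93666)s + (4964298) = 0.
So s = 53.

53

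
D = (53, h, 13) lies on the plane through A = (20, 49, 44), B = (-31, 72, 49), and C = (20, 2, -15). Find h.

12

Coplanarity requires AB · (AC × AD) = 0.
AB = (-51, 23, 5), AC = (0, -47, -59); the triple product is linear in h with coefficient -3009 and constant term 36108.
Setting it to zero: h = 12.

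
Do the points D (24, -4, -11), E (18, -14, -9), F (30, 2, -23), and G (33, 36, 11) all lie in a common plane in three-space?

No

With D as base: DE = (-6, -10, 2), DF = (6, 6, -12), DG = (9, 40, 22).
DF × DG = (612, -240, 186).
DE · (DF × DG) = -900.
Since -900 ≠ 0, the four points are not coplanar.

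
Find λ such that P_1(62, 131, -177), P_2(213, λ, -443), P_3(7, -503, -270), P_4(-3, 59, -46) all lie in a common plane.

Coplanarity ⇔ det[P_1P_2; P_1P_3; P_1P_4] = 0.
Expanding, this is linear in λ: (13250)λ + (-5379500) = 0.
So λ = 406.

406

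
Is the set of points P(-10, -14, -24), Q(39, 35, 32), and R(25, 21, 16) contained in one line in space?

Yes

PQ = (49, 49, 56), PR = (35, 35, 40).
PQ × PR = (0, 0, 0).
The cross product vanishes, so the three points are collinear.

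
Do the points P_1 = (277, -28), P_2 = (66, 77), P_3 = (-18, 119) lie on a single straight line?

P_1P_2 = (-211, 105), P_1P_3 = (-295, 147).
det[P_1P_2; P_1P_3] = (-211)(147) − (105)(-295) = -42.
The determinant is nonzero, so they are not collinear.

No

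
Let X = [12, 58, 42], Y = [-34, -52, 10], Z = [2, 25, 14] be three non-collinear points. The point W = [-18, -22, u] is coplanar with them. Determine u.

A normal to the plane is n = XY × XZ = (2024, -968, 418).
W lies in the plane iff n · XW = 0.
This gives (418)u + (-836) = 0, so u = 2.

2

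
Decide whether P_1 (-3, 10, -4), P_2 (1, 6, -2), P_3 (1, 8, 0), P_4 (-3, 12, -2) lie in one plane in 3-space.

Yes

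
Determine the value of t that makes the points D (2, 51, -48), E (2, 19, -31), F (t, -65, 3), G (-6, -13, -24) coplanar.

-13/2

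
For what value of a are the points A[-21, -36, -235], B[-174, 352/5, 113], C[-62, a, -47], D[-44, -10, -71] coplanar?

1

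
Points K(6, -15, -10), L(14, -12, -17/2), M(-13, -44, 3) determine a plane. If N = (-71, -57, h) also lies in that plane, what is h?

A normal to the plane is n = KL × KM = (165/2, -265/2, -175).
N lies in the plane iff n · KN = 0.
This gives (-175)h + (-5075/2) = 0, so h = -29/2.

-29/2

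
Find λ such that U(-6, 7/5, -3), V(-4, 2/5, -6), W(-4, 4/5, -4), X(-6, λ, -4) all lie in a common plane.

The points are coplanar iff UV · (UW × UX) = 0.
Expanding, this is linear in λ: (-4)λ + (24/5) = 0.
So λ = 6/5.

6/5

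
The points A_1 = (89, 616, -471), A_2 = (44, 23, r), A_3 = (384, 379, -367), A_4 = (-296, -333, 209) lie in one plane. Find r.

Normal to plane A_1A_3A_4: n = (-62464, -240640, -371200); plane equation n·P = 21041664.
Requiring n·A_2 = 21041664: (-371200)r + (-8283136) = 21041664.
So r = -79.

-79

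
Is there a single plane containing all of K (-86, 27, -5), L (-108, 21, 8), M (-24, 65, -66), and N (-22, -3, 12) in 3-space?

Yes

With K as base: KL = (-22, -6, 13), KM = (62, 38, -61), KN = (64, -30, 17).
KM × KN = (-1184, -4958, -4292).
KL · (KM × KN) = 0.
The scalar triple product vanishes, so the four points are coplanar.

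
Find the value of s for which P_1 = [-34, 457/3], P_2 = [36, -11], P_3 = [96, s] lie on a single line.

-151

Collinearity: (P_3 − P_1) must be parallel to (P_2 − P_1) = (70, -490/3).
Cross-multiplying the components: (s − 457/3)·(70) = (130)·(-490/3).
Solving gives s = -151.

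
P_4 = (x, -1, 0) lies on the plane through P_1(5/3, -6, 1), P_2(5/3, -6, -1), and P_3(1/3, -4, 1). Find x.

-5/3

A normal to the plane is n = P_1P_2 × P_1P_3 = (4, 8/3, 0).
P_4 lies in the plane iff n · P_1P_4 = 0.
This gives (4)x + (20/3) = 0, so x = -5/3.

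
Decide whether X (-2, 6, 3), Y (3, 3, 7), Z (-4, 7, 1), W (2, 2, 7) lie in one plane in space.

No

A normal to the plane through X, Y, Z is n = XY × XZ = (2, 2, -1).
The plane has equation n·P = 5. For W: n·W = 1.
1 ≠ 5, so W is off the plane.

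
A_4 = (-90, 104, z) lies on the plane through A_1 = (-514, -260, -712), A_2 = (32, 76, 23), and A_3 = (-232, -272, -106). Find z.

Coplanarity requires A_1A_2 · (A_1A_3 × A_1A_4) = 0.
A_1A_2 = (546, 336, 735), A_1A_3 = (282, -12, 606); the triple product is linear in z with coefficient -101304 and constant term -27048168.
Setting it to zero: z = -267.

-267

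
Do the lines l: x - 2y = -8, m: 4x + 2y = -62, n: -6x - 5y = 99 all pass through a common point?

Yes

Lines aᵢx + bᵢy = cᵢ with pairwise distinct directions are concurrent exactly when det[aᵢ bᵢ cᵢ] = 0.
Here the determinant is 0.
It vanishes, so the lines are concurrent at (-14, -3).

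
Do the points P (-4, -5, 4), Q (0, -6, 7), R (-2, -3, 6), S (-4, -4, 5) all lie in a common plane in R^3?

No

With P as base: PQ = (4, -1, 3), PR = (2, 2, 2), PS = (0, 1, 1).
PR × PS = (0, -2, 2).
PQ · (PR × PS) = 8.
Since 8 ≠ 0, the four points are not coplanar.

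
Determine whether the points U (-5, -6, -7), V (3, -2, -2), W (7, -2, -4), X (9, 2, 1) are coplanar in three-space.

No

A normal to the plane through U, V, W is n = UV × UW = (-8, 36, -16).
The plane has equation n·P = -64. For X: n·X = -16.
-16 ≠ -64, so X is off the plane.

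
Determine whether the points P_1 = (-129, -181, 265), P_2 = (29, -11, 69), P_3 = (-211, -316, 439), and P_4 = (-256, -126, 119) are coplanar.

No

A normal to the plane through P_1, P_2, P_3 is n = P_1P_2 × P_1P_3 = (3120, -11420, -7390).
The plane has equation n·P = -293810. For P_4: n·P_4 = -239210.
-239210 ≠ -293810, so P_4 is off the plane.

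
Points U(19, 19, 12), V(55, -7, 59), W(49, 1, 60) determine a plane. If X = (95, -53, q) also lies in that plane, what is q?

70

Coplanarity requires UV · (UW × UX) = 0.
UV = (36, -26, 47), UW = (30, -18, 48); the triple product is linear in q with coefficient 132 and constant term -9240.
Setting it to zero: q = 70.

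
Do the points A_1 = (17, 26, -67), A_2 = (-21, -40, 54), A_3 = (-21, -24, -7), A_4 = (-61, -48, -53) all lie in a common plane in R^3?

Yes

The four points are coplanar iff the 3×3 determinant with rows A_1A_2, A_1A_3, A_1A_4 is zero.
Rows: (-38, -66, 121), (-38, -50, 60), (-78, -74, 14).
Expanding along the first row: (-38)(3740) − (-66)(4148) + (121)(-1088) = 0.
Zero determinant ⇒ coplanar.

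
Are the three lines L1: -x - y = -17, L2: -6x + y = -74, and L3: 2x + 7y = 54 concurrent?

Yes

Intersecting L1 and L2: solving the 2×2 system gives (x, y) = (13, 4).
Substitute into L3: (2)(13) + (7)(4) = 54.
This equals 54, so (13, 4) lies on all three lines and they are concurrent.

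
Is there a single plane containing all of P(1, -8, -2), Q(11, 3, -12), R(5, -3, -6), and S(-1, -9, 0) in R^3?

The four points are coplanar iff the 3×3 determinant with rows PQ, PR, PS is zero.
Rows: (10, 11, -10), (4, 5, -4), (-2, -1, 2).
Expanding along the first row: (10)(6) − (11)(0) + (-10)(6) = 0.
Zero determinant ⇒ coplanar.

Yes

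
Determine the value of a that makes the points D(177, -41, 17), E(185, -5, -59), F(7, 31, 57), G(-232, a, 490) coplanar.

-68

Normal to plane DEF: n = (6912, 12600, 6696); plane equation n·P = 820656.
Requiring n·G = 820656: (12600)a + (1677456) = 820656.
So a = -68.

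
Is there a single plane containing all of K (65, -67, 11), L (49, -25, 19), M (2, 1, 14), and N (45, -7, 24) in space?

No

A normal to the plane through K, L, M is n = KL × KM = (-418, -456, 1558).
The plane has equation n·P = 20520. For N: n·N = 21774.
21774 ≠ 20520, so N is off the plane.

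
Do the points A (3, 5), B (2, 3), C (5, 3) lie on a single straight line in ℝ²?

AB = (-1, -2), AC = (2, -2).
Twice the signed area of △ABC is (-1)(-2) − (-2)(2) = 6.
The area is nonzero, so the three points are not collinear.

No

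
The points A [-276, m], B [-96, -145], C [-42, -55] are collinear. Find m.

-445

The three points are collinear iff det[AB; AC] = 0.
This determinant is linear in m: (54)m + (24030) = 0, so m = -445.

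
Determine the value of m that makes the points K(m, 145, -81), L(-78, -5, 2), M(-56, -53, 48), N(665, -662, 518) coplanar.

-383

Coplanarity ⇔ det[KL; KM; KN] = 0.
Expanding, this is linear in m: (-5454)m + (-2088882) = 0.
So m = -383.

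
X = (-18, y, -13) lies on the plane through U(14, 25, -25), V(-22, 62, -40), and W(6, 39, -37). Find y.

Coplanarity requires UV · (UW × UX) = 0.
UV = (-36, 37, -15), UW = (-8, 14, -12); the triple product is linear in y with coefficient -312 and constant term 12792.
Setting it to zero: y = 41.

41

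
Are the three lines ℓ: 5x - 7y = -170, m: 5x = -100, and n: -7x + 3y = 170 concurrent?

Yes

Intersecting ℓ and m: solving the 2×2 system gives (x, y) = (-20, 10).
Substitute into n: (-7)(-20) + (3)(10) = 170.
This equals 170, so (-20, 10) lies on all three lines and they are concurrent.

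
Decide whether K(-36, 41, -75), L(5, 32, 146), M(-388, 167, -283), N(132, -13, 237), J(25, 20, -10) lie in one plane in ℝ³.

The plane through K, L, M has normal n = KL × KM = (-25974, -69264, 1998) and equation n·P = -2054610.
Checking the remaining points: n·N = -2054610, n·J = -2054610.
All equal -2054610, so all 5 points lie in one plane.

Yes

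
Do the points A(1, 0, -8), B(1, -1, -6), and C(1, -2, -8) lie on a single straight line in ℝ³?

No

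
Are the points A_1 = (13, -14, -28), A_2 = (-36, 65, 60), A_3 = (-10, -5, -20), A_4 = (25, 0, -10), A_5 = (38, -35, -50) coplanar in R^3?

Yes

The plane through A_1, A_2, A_3 has normal n = A_1A_2 × A_1A_3 = (-160, -1632, 1376) and equation n·P = -17760.
Checking the remaining points: n·A_4 = -17760, n·A_5 = -17760.
All equal -17760, so all 5 points lie in one plane.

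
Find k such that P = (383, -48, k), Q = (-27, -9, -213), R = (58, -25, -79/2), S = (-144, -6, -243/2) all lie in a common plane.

-39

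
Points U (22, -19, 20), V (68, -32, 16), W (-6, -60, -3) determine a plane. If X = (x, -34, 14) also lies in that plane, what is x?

52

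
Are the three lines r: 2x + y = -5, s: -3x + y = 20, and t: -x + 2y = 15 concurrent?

Yes

Intersecting r and s: solving the 2×2 system gives (x, y) = (-5, 5).
Substitute into t: (-1)(-5) + (2)(5) = 15.
This equals 15, so (-5, 5) lies on all three lines and they are concurrent.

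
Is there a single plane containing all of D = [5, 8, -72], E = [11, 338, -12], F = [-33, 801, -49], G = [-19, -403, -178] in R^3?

The four points are coplanar iff the 3×3 determinant with rows DE, DF, DG is zero.
Rows: (6, 330, 60), (-38, 793, 23), (-24, -411, -106).
Expanding along the first row: (6)(-74605) − (330)(4580) + (60)(34650) = 119970.
Nonzero ⇒ not coplanar.

No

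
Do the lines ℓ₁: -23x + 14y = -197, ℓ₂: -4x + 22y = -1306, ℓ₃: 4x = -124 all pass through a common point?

The three lines meet at one point iff the augmented coefficient matrix [aᵢ bᵢ cᵢ] has rank < 3, i.e. its determinant vanishes.
Here the determinant is 0.
It vanishes, so the lines are concurrent at (-31, -65).

Yes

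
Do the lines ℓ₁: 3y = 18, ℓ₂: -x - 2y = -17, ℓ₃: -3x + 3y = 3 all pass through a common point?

Yes

The three lines meet at one point iff the augmented coefficient matrix [aᵢ bᵢ cᵢ] has rank < 3, i.e. its determinant vanishes.
Here the determinant is 0.
It vanishes, so the lines are concurrent at (5, 6).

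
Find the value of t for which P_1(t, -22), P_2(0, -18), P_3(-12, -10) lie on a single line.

The three points are collinear iff det[P_1P_2; P_1P_3] = 0.
This determinant is linear in t: (-8)t + (48) = 0, so t = 6.

6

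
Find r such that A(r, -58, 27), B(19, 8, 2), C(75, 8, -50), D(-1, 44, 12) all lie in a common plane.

9

The points are coplanar iff AB · (AC × AD) = 0.
Expanding, this is linear in r: (-1872)r + (16848) = 0.
So r = 9.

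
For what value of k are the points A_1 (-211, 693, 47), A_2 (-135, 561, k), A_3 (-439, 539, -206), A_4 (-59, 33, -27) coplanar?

73

Normal to plane A_1A_3A_4: n = (-155584, -55328, 173888); plane equation n·P = 2658656.
Requiring n·A_2 = 2658656: (173888)k + (-10035168) = 2658656.
So k = 73.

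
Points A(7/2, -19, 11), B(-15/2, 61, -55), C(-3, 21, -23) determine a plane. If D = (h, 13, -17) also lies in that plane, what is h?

The plane through A, B, C has equation −80x + 55y + 80z = -445.
Substituting D: (-80)h + (-645) = -445, so h = -5/2.

-5/2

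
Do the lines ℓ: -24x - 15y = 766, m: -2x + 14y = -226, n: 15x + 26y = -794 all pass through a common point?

No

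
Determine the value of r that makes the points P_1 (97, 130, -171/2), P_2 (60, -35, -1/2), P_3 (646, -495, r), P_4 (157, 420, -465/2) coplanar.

The points are coplanar iff P_1P_2 · (P_1P_3 × P_1P_4) = 0.
Expanding, this is linear in r: (830)r + (75945) = 0.
So r = -183/2.

-183/2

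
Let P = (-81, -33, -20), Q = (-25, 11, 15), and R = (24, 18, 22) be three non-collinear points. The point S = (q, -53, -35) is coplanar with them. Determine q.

-81

A normal to the plane is n = PQ × PR = (63, 1323, -1764).
S lies in the plane iff n · PS = 0.
This gives (63)q + (5103) = 0, so q = -81.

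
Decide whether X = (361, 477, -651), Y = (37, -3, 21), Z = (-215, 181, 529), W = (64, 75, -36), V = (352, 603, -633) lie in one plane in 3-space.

No

The plane through X, Y, Z has normal n = XY × XZ = (-367488, -4752, -180576) and equation n·P = -17374896.
Checking the remaining points: n·W = -17374896, n·V = -17916624.
Since n·V = -17916624 ≠ -17374896, V is off the plane and the points are not all coplanar.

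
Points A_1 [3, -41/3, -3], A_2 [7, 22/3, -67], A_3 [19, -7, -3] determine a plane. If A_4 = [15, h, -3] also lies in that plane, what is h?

The plane through A_1, A_2, A_3 has equation (1280/3)x − 1024y − (928/3)z = 48608/3.
Substituting A_4: (-1024)h + (7328) = 48608/3, so h = -26/3.

-26/3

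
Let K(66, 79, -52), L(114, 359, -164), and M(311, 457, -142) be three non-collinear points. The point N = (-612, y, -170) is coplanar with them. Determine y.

-166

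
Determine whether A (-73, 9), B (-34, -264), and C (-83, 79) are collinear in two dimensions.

Yes

AB = (39, -273), AC = (-10, 70).
Checking proportionality: AC = -10/39·AB, so the vectors are parallel and the points are collinear.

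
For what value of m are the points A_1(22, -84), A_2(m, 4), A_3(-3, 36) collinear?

11/3

Collinearity: (A_2 − A_1) must be parallel to (A_3 − A_1) = (-25, 120).
Cross-multiplying the components: (m − 22)·(120) = (88)·(-25).
Solving gives m = 11/3.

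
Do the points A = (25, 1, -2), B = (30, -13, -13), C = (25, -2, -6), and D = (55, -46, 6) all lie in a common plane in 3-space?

No

A normal to the plane through A, B, C is n = AB × AC = (23, 20, -15).
The plane has equation n·P = 625. For D: n·D = 255.
255 ≠ 625, so D is off the plane.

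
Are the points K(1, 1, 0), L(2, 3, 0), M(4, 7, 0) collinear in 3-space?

KL = (1, 2, 0), KM = (3, 6, 0).
Each component of KM is 3 times the corresponding component of KL, so KM = 3·KL and the points are collinear.

Yes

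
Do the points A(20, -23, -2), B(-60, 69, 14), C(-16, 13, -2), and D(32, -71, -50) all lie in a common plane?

Yes

With A as base: AB = (-80, 92, 16), AC = (-36, 36, 0), AD = (12, -48, -48).
AC × AD = (-1728, -1728, 1296).
AB · (AC × AD) = 0.
The scalar triple product vanishes, so the four points are coplanar.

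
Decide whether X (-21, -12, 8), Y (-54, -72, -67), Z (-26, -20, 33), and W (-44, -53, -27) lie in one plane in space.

With X as base: XY = (-33, -60, -75), XZ = (-5, -8, 25), XW = (-23, -41, -35).
XZ × XW = (1305, -750, 21).
XY · (XZ × XW) = 360.
Since 360 ≠ 0, the four points are not coplanar.

No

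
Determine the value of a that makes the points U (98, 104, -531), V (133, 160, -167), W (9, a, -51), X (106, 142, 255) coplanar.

12

Normal to plane UVX: n = (30184, -24598, 882); plane equation n·P = -68502.
Requiring n·W = -68502: (-24598)a + (226674) = -68502.
So a = 12.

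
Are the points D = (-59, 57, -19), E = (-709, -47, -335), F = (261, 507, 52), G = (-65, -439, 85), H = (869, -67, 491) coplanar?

The plane through D, E, F has normal n = DE × DF = (134816, -54970, -259220) and equation n·P = -6162254.
Checking the remaining points: n·G = -6664910, n·H = -6438926.
Since n·G = -6664910 ≠ -6162254, G is off the plane and the points are not all coplanar.

No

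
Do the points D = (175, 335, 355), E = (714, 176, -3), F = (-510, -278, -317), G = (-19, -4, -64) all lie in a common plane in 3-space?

With D as base: DE = (539, -159, -358), DF = (-685, -613, -672), DG = (-194, -339, -419).
DF × DG = (29039, -156647, 113293).
DE · (DF × DG) = 0.
The scalar triple product vanishes, so the four points are coplanar.

Yes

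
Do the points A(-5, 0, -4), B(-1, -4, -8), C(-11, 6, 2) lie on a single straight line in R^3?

Yes

AB = (4, -4, -4), AC = (-6, 6, 6).
Each component of AC is -3/2 times the corresponding component of AB, so AC = -3/2·AB and the points are collinear.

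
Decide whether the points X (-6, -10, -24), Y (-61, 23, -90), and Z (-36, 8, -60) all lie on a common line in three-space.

Yes

XY = (-55, 33, -66), XZ = (-30, 18, -36).
Each component of XZ is 6/11 times the corresponding component of XY, so XZ = 6/11·XY and the points are collinear.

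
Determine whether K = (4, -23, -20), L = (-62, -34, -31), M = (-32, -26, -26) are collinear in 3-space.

No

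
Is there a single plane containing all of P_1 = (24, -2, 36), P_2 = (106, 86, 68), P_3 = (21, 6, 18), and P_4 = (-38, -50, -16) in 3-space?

Yes

With P_1 as base: P_1P_2 = (82, 88, 32), P_1P_3 = (-3, 8, -18), P_1P_4 = (-62, -48, -52).
P_1P_3 × P_1P_4 = (-1280, 960, 640).
P_1P_2 · (P_1P_3 × P_1P_4) = 0.
The scalar triple product vanishes, so the four points are coplanar.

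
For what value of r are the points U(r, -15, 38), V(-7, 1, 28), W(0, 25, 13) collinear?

-35/3

Direction VW = (7, 24, -15). From the y-coordinate of U, the parameter along the line is τ = (-15 − 1)/24 = -2/3.
Then r = (-7) + (-2/3)·(7) = -35/3.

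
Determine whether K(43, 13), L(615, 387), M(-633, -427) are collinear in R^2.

No

KL = (572, 374), KM = (-676, -440).
Twice the signed area of △KLM is (572)(-440) − (374)(-676) = 1144.
The area is nonzero, so the three points are not collinear.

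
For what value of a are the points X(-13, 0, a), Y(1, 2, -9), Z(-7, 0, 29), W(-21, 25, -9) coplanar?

52

Coplanarity ⇔ det[XY; XZ; XW] = 0.
Expanding, this is linear in a: (228)a + (-11856) = 0.
So a = 52.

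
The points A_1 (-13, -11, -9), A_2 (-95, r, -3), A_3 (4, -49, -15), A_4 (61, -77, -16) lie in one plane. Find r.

53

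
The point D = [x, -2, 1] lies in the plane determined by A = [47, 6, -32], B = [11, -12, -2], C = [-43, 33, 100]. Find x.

Coplanarity requires AB · (AC × AD) = 0.
AB = (-36, -18, 30), AC = (-90, 27, 132); the triple product is linear in x with coefficient -3186 and constant term 47790.
Setting it to zero: x = 15.

15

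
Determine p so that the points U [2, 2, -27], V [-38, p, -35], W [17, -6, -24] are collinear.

70/3

Collinearity requires UV × UW = 0; each component is linear in p.
The x-component gives (3)p + (-70) = 0, so p = 70/3.
The remaining components then also vanish.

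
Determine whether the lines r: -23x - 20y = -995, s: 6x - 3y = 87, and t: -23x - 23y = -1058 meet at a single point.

Intersecting r and s: solving the 2×2 system gives (x, y) = (25, 21).
Substitute into t: (-23)(25) + (-23)(21) = -1058.
This equals -1058, so (25, 21) lies on all three lines and they are concurrent.

Yes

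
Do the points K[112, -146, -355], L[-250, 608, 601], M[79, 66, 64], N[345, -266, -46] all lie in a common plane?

No

With K as base: KL = (-362, 754, 956), KM = (-33, 212, 419), KN = (233, -120, 309).
KM × KN = (115788, 107824, -45436).
KL · (KM × KN) = -4052776.
Since -4052776 ≠ 0, the four points are not coplanar.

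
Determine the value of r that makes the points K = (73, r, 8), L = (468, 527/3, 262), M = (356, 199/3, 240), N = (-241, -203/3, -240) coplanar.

25/3

The points are coplanar iff KL · (KM × KN) = 0.
Expanding, this is linear in r: (40626)r + (-338550) = 0.
So r = 25/3.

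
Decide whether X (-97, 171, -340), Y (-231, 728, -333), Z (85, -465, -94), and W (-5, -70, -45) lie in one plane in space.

A normal to the plane through X, Y, Z is n = XY × XZ = (141474, 34238, -16150).
The plane has equation n·P = -2377280. For W: n·W = -2377280.
Equal, so W lies in the plane and all four are coplanar.

Yes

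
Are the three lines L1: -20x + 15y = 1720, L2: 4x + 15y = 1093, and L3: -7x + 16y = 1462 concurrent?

No

Intersecting L1 and L2: solving the 2×2 system gives (x, y) = (-209/8, 479/6).
Substitute into L3: (-7)(-209/8) + (16)(479/6) = 35045/24.
But L3 requires 1462 ≠ 35045/24, so the three lines have no common point.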